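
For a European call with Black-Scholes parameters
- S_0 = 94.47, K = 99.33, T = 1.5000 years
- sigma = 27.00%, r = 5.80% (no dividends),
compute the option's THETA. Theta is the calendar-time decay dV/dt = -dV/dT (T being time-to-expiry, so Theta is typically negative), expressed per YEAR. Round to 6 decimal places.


d1 = 0.2767309028; d2 = -0.0539502125
phi(d1) = 0.3839555342; exp(-qT) = 1.0000000000; exp(-rT) = 0.9166770956
Theta = -S*exp(-qT)*phi(d1)*sigma/(2*sqrt(T)) - r*K*exp(-rT)*N(d2) + q*S*exp(-qT)*N(d1)
N(d1) = 0.6090066294; N(d2) = 0.4784874155; sqrt(T) = 1.2247448714
Term 1 = -94.4700 * 1.0000000000 * 0.3839555342 * 0.2700 / (2 * 1.2247448714) = -3.9981859259
Term 2 = -0.0580 * 99.3300 * 0.9166770956 * 0.4784874155 = -2.5269423219
Term 3 = 0 (no dividend yield, q = 0)
Theta = -3.9981859259 + (-2.5269423219) + (0.0000000000) = -6.525128

Answer: Theta = -6.525128


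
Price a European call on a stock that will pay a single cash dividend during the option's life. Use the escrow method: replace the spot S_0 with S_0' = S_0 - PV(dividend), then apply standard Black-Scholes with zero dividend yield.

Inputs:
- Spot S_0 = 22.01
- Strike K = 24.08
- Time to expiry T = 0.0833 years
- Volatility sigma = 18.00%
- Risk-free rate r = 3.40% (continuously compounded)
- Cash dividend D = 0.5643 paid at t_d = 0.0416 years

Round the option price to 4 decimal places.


PV(D) = D * exp(-r * t_d) = 0.5643 * 0.99858660 = 0.56350242
S_0' = S_0 - PV(D) = 22.0100 - 0.56350242 = 21.44649758
d1 = (ln(S_0'/K) + (r + sigma^2/2)*T) / (sigma*sqrt(T)) = -2.14891590
d2 = d1 - sigma*sqrt(T) = -2.20086703
exp(-rT) = 0.99717181
N(d1) = 0.01582053; N(d2) = 0.01387272
C = S_0' * N(d1) - K * exp(-rT) * N(d2) = 21.44649758 * 0.01582053 - 24.0800 * 0.99717181 * 0.01387272 = 0.0062

Answer: Price = 0.0062


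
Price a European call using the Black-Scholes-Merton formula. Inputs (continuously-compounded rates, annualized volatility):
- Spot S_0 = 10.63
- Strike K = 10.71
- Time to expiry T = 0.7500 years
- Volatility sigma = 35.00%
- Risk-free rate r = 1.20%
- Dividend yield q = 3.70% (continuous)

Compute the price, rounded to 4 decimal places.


d1 = (ln(S/K) + (r - q + 0.5*sigma^2) * T) / (sigma * sqrt(T)) = 0.06495952
d2 = d1 - sigma * sqrt(T) = -0.23814937
exp(-rT) = 0.99104038; exp(-qT) = 0.97263149
C = S_0 * exp(-qT) * N(d1) - K * exp(-rT) * N(d2)
N(d1) = 0.52589688; N(d2) = 0.40588262
C = 10.6300 * 0.97263149 * 0.52589688 - 10.7100 * 0.99104038 * 0.40588262 = 1.1292

Answer: Price = 1.1292


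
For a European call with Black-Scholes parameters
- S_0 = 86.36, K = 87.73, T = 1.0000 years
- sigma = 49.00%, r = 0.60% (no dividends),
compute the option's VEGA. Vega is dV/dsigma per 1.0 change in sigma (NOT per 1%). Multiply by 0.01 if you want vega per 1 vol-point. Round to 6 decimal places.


Answer: Vega = 33.590581

Derivation:
d1 = 0.2251238561; d2 = -0.2648761439
phi(d1) = 0.3889599455; exp(-qT) = 1.0000000000; exp(-rT) = 0.9940179641
Vega = S * exp(-qT) * phi(d1) * sqrt(T) = 86.3600 * 1.0000000000 * 0.3889599455 * 1.0000000000 = 33.590581


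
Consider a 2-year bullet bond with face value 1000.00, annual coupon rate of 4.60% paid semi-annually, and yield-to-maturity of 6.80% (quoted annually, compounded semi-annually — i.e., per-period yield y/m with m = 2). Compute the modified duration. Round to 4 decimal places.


Answer: Modified duration = 1.8684

Derivation:
Coupon per period c = face * coupon_rate / m = 23.000000
Periods per year m = 2; per-period yield y/m = 0.034000
Number of cashflows N = 4
Cashflows (t years, CF_t, discount factor 1/(1+y/m)^(m*t), PV):
  t = 0.5000: CF_t = 23.000000, DF = 0.967118, PV = 22.243714
  t = 1.0000: CF_t = 23.000000, DF = 0.935317, PV = 21.512296
  t = 1.5000: CF_t = 23.000000, DF = 0.904562, PV = 20.804928
  t = 2.0000: CF_t = 1023.000000, DF = 0.874818, PV = 894.939091
Price P = sum_t PV_t = 959.500029
First compute Macaulay numerator sum_t t * PV_t:
  t * PV_t at t = 0.5000: 11.121857
  t * PV_t at t = 1.0000: 21.512296
  t * PV_t at t = 1.5000: 31.207392
  t * PV_t at t = 2.0000: 1789.878183
Macaulay duration D = 1853.719727 / 959.500029 = 1.931964
Modified duration = D / (1 + y/m) = 1.931964 / (1 + 0.034000) = 1.868437


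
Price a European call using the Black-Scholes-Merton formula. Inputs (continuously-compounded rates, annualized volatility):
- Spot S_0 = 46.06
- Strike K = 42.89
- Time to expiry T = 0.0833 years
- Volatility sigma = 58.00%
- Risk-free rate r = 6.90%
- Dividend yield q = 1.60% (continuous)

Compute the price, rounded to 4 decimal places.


Answer: Price = 4.9302

Derivation:
d1 = (ln(S/K) + (r - q + 0.5*sigma^2) * T) / (sigma * sqrt(T)) = 0.53604051
d2 = d1 - sigma * sqrt(T) = 0.36864242
exp(-rT) = 0.99426879; exp(-qT) = 0.99866809
C = S_0 * exp(-qT) * N(d1) - K * exp(-rT) * N(d2)
N(d1) = 0.70403472; N(d2) = 0.64380286
C = 46.0600 * 0.99866809 * 0.70403472 - 42.8900 * 0.99426879 * 0.64380286 = 4.9302


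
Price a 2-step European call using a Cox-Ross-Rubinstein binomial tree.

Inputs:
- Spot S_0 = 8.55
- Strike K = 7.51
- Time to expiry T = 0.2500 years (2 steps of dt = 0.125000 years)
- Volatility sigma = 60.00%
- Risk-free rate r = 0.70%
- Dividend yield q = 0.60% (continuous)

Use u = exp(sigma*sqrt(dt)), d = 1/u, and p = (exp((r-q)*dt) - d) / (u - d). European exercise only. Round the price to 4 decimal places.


Answer: Price = V(0,0) = 1.6243

Derivation:
dt = T/N = 0.125000
u = exp(sigma*sqrt(dt)) = 1.236311; d = 1/u = 0.808858
p = (exp((r-q)*dt) - d) / (u - d) = 0.447457
Discount per step: exp(-r*dt) = 0.999125
Stock lattice S(k, i) with i counting down-moves:
  k=0: S(0,0) = 8.5500
  k=1: S(1,0) = 10.5705; S(1,1) = 6.9157
  k=2: S(2,0) = 13.0684; S(2,1) = 8.5500; S(2,2) = 5.5938
Terminal payoffs V(N, i) = max(S_T - K, 0):
  V(2,0) = 5.558377; V(2,1) = 1.040000; V(2,2) = 0.000000
Backward induction: V(k, i) = exp(-r*dt) * [p * V(k+1, i) + (1-p) * V(k+1, i+1)].
  V(1,0) = exp(-r*dt) * [p*5.558377 + (1-p)*1.040000] = 3.059103
  V(1,1) = exp(-r*dt) * [p*1.040000 + (1-p)*0.000000] = 0.464949
  V(0,0) = exp(-r*dt) * [p*3.059103 + (1-p)*0.464949] = 1.624301


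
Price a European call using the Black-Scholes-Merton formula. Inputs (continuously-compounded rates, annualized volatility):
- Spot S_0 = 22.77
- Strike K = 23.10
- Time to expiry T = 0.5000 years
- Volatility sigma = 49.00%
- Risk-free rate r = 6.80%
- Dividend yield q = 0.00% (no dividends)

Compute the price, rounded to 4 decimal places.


d1 = (ln(S/K) + (r - q + 0.5*sigma^2) * T) / (sigma * sqrt(T)) = 0.22984221
d2 = d1 - sigma * sqrt(T) = -0.11664011
exp(-rT) = 0.96657150; exp(-qT) = 1.00000000
C = S_0 * exp(-qT) * N(d1) - K * exp(-rT) * N(d2)
N(d1) = 0.59089281; N(d2) = 0.45357262
C = 22.7700 * 1.00000000 * 0.59089281 - 23.1000 * 0.96657150 * 0.45357262 = 3.3273

Answer: Price = 3.3273


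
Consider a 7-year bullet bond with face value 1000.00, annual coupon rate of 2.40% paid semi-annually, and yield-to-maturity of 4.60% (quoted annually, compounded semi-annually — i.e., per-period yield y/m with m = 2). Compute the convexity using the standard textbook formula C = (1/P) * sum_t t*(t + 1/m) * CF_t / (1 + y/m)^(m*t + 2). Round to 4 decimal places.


Answer: Convexity = 44.8571

Derivation:
Coupon per period c = face * coupon_rate / m = 12.000000
Periods per year m = 2; per-period yield y/m = 0.023000
Number of cashflows N = 14
Cashflows (t years, CF_t, discount factor 1/(1+y/m)^(m*t), PV):
  t = 0.5000: CF_t = 12.000000, DF = 0.977517, PV = 11.730205
  t = 1.0000: CF_t = 12.000000, DF = 0.955540, PV = 11.466476
  t = 1.5000: CF_t = 12.000000, DF = 0.934056, PV = 11.208677
  t = 2.0000: CF_t = 12.000000, DF = 0.913056, PV = 10.956673
  t = 2.5000: CF_t = 12.000000, DF = 0.892528, PV = 10.710336
  t = 3.0000: CF_t = 12.000000, DF = 0.872461, PV = 10.469536
  t = 3.5000: CF_t = 12.000000, DF = 0.852846, PV = 10.234151
  t = 4.0000: CF_t = 12.000000, DF = 0.833671, PV = 10.004057
  t = 4.5000: CF_t = 12.000000, DF = 0.814928, PV = 9.779137
  t = 5.0000: CF_t = 12.000000, DF = 0.796606, PV = 9.559274
  t = 5.5000: CF_t = 12.000000, DF = 0.778696, PV = 9.344354
  t = 6.0000: CF_t = 12.000000, DF = 0.761189, PV = 9.134266
  t = 6.5000: CF_t = 12.000000, DF = 0.744075, PV = 8.928901
  t = 7.0000: CF_t = 1012.000000, DF = 0.727346, PV = 736.074276
Price P = sum_t PV_t = 869.600320
Convexity numerator sum_t t*(t + 1/m) * CF_t / (1+y/m)^(m*t + 2):
  t = 0.5000: term = 5.604338
  t = 1.0000: term = 16.435010
  t = 1.5000: term = 32.131007
  t = 2.0000: term = 52.347681
  t = 2.5000: term = 76.756131
  t = 3.0000: term = 105.042603
  t = 3.5000: term = 136.907922
  t = 4.0000: term = 172.066932
  t = 4.5000: term = 210.247961
  t = 5.0000: term = 251.192307
  t = 5.5000: term = 294.653733
  t = 6.0000: term = 340.397985
  t = 6.5000: term = 388.202329
  t = 7.0000: term = 36925.779884
Convexity = (1/P) * sum = 39007.765824 / 869.600320 = 44.857120


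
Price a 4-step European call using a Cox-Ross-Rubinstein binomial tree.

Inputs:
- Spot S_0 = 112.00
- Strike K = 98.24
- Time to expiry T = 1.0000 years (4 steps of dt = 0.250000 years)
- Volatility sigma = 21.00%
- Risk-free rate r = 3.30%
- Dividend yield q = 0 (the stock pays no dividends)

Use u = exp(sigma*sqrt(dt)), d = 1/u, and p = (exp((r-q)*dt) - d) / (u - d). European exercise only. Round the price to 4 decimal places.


Answer: Price = V(0,0) = 19.9973

Derivation:
dt = T/N = 0.250000
u = exp(sigma*sqrt(dt)) = 1.110711; d = 1/u = 0.900325
p = (exp((r-q)*dt) - d) / (u - d) = 0.513150
Discount per step: exp(-r*dt) = 0.991784
Stock lattice S(k, i) with i counting down-moves:
  k=0: S(0,0) = 112.0000
  k=1: S(1,0) = 124.3996; S(1,1) = 100.8363
  k=2: S(2,0) = 138.1719; S(2,1) = 112.0000; S(2,2) = 90.7854
  k=3: S(3,0) = 153.4690; S(3,1) = 124.3996; S(3,2) = 100.8363; S(3,3) = 81.7364
  k=4: S(4,0) = 170.4597; S(4,1) = 138.1719; S(4,2) = 112.0000; S(4,3) = 90.7854; S(4,4) = 73.5892
Terminal payoffs V(N, i) = max(S_T - K, 0):
  V(4,0) = 72.219694; V(4,1) = 39.931943; V(4,2) = 13.760000; V(4,3) = 0.000000; V(4,4) = 0.000000
Backward induction: V(k, i) = exp(-r*dt) * [p * V(k+1, i) + (1-p) * V(k+1, i+1)].
  V(3,0) = exp(-r*dt) * [p*72.219694 + (1-p)*39.931943] = 56.036189
  V(3,1) = exp(-r*dt) * [p*39.931943 + (1-p)*13.760000] = 26.966734
  V(3,2) = exp(-r*dt) * [p*13.760000 + (1-p)*0.000000] = 7.002930
  V(3,3) = exp(-r*dt) * [p*0.000000 + (1-p)*0.000000] = 0.000000
  V(2,0) = exp(-r*dt) * [p*56.036189 + (1-p)*26.966734] = 41.539603
  V(2,1) = exp(-r*dt) * [p*26.966734 + (1-p)*7.002930] = 17.105649
  V(2,2) = exp(-r*dt) * [p*7.002930 + (1-p)*0.000000] = 3.564028
  V(1,0) = exp(-r*dt) * [p*41.539603 + (1-p)*17.105649] = 29.400374
  V(1,1) = exp(-r*dt) * [p*17.105649 + (1-p)*3.564028] = 10.426535
  V(0,0) = exp(-r*dt) * [p*29.400374 + (1-p)*10.426535] = 19.997299


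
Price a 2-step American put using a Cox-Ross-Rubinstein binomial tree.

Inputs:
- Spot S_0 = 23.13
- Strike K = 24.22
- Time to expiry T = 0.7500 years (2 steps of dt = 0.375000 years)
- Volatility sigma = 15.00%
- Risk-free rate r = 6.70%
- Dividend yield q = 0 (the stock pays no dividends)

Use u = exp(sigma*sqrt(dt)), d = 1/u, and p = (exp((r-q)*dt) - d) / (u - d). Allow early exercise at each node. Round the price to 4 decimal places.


dt = T/N = 0.375000
u = exp(sigma*sqrt(dt)) = 1.096207; d = 1/u = 0.912237
p = (exp((r-q)*dt) - d) / (u - d) = 0.615353
Discount per step: exp(-r*dt) = 0.975188
Stock lattice S(k, i) with i counting down-moves:
  k=0: S(0,0) = 23.1300
  k=1: S(1,0) = 25.3553; S(1,1) = 21.1000
  k=2: S(2,0) = 27.7946; S(2,1) = 23.1300; S(2,2) = 19.2482
Terminal payoffs V(N, i) = max(K - S_T, 0):
  V(2,0) = 0.000000; V(2,1) = 1.090000; V(2,2) = 4.971777
Backward induction: V(k, i) = exp(-r*dt) * [p * V(k+1, i) + (1-p) * V(k+1, i+1)]; then take max(V_cont, immediate exercise) for American.
  V(1,0) = exp(-r*dt) * [p*0.000000 + (1-p)*1.090000] = 0.408862; exercise = 0.000000; V(1,0) = max -> 0.408862
  V(1,1) = exp(-r*dt) * [p*1.090000 + (1-p)*4.971777] = 2.519020; exercise = 3.119967; V(1,1) = max -> 3.119967
  V(0,0) = exp(-r*dt) * [p*0.408862 + (1-p)*3.119967] = 1.415660; exercise = 1.090000; V(0,0) = max -> 1.415660

Answer: Price = V(0,0) = 1.4157


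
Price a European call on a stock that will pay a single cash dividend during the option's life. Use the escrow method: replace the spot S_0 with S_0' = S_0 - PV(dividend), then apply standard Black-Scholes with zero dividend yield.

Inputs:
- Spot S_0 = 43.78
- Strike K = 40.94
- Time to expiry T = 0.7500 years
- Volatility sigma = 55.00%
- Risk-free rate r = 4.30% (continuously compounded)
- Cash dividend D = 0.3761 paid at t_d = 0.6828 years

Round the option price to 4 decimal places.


PV(D) = D * exp(-r * t_d) = 0.3761 * 0.97106643 = 0.36521808
S_0' = S_0 - PV(D) = 43.7800 - 0.36521808 = 43.41478192
d1 = (ln(S_0'/K) + (r + sigma^2/2)*T) / (sigma*sqrt(T)) = 0.42908651
d2 = d1 - sigma*sqrt(T) = -0.04722746
exp(-rT) = 0.96826449
N(d1) = 0.66606987; N(d2) = 0.48116597
C = S_0' * N(d1) - K * exp(-rT) * N(d2) = 43.41478192 * 0.66606987 - 40.9400 * 0.96826449 * 0.48116597 = 9.8435

Answer: Price = 9.8435


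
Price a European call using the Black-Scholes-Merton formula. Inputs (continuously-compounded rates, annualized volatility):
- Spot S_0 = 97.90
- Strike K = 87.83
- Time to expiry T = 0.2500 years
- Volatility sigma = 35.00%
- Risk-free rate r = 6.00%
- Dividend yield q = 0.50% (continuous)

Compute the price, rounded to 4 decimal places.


Answer: Price = 13.5548

Derivation:
d1 = (ln(S/K) + (r - q + 0.5*sigma^2) * T) / (sigma * sqrt(T)) = 0.78631955
d2 = d1 - sigma * sqrt(T) = 0.61131955
exp(-rT) = 0.98511194; exp(-qT) = 0.99875078
C = S_0 * exp(-qT) * N(d1) - K * exp(-rT) * N(d2)
N(d1) = 0.78415985; N(d2) = 0.72950598
C = 97.9000 * 0.99875078 * 0.78415985 - 87.8300 * 0.98511194 * 0.72950598 = 13.5548


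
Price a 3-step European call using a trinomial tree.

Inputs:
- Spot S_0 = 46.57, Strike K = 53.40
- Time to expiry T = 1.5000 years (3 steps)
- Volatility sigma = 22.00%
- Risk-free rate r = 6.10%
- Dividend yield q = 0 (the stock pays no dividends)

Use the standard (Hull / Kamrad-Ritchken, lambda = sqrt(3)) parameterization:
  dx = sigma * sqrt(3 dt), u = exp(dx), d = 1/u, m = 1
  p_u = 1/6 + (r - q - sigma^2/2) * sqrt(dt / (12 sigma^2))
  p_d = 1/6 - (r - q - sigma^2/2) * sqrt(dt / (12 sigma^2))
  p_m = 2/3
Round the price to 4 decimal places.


dt = T/N = 0.500000; dx = sigma*sqrt(3*dt) = 0.269444
u = exp(dx) = 1.309236; d = 1/u = 0.763804
p_u = 0.200811, p_m = 0.666667, p_d = 0.132522
Discount per step: exp(-r*dt) = 0.969960
Stock lattice S(k, j) with j the centered position index:
  k=0: S(0,+0) = 46.5700
  k=1: S(1,-1) = 35.5704; S(1,+0) = 46.5700; S(1,+1) = 60.9711
  k=2: S(2,-2) = 27.1688; S(2,-1) = 35.5704; S(2,+0) = 46.5700; S(2,+1) = 60.9711; S(2,+2) = 79.8256
  k=3: S(3,-3) = 20.7516; S(3,-2) = 27.1688; S(3,-1) = 35.5704; S(3,+0) = 46.5700; S(3,+1) = 60.9711; S(3,+2) = 79.8256; S(3,+3) = 104.5106
Terminal payoffs V(N, j) = max(S_T - K, 0):
  V(3,-3) = 0.000000; V(3,-2) = 0.000000; V(3,-1) = 0.000000; V(3,+0) = 0.000000; V(3,+1) = 7.571127; V(3,+2) = 26.425604; V(3,+3) = 51.110566
Backward induction: V(k, j) = exp(-r*dt) * [p_u * V(k+1, j+1) + p_m * V(k+1, j) + p_d * V(k+1, j-1)]
  V(2,-2) = exp(-r*dt) * [p_u*0.000000 + p_m*0.000000 + p_d*0.000000] = 0.000000
  V(2,-1) = exp(-r*dt) * [p_u*0.000000 + p_m*0.000000 + p_d*0.000000] = 0.000000
  V(2,+0) = exp(-r*dt) * [p_u*7.571127 + p_m*0.000000 + p_d*0.000000] = 1.474695
  V(2,+1) = exp(-r*dt) * [p_u*26.425604 + p_m*7.571127 + p_d*0.000000] = 10.042943
  V(2,+2) = exp(-r*dt) * [p_u*51.110566 + p_m*26.425604 + p_d*7.571127] = 28.016317
  V(1,-1) = exp(-r*dt) * [p_u*1.474695 + p_m*0.000000 + p_d*0.000000] = 0.287239
  V(1,+0) = exp(-r*dt) * [p_u*10.042943 + p_m*1.474695 + p_d*0.000000] = 2.909750
  V(1,+1) = exp(-r*dt) * [p_u*28.016317 + p_m*10.042943 + p_d*1.474695] = 12.140715
  V(0,+0) = exp(-r*dt) * [p_u*12.140715 + p_m*2.909750 + p_d*0.287239] = 4.283237

Answer: Price = V(0,0) = 4.2832


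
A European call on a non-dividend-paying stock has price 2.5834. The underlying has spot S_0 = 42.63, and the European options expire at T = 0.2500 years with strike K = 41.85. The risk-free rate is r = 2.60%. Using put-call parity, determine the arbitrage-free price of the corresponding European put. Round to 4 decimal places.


Put-call parity: C - P = S_0 * exp(-qT) - K * exp(-rT).
S_0 * exp(-qT) = 42.6300 * 1.00000000 = 42.63000000
K * exp(-rT) = 41.8500 * 0.99352108 = 41.57885717
P = C - S*exp(-qT) + K*exp(-rT)
P = 2.5834 - 42.63000000 + 41.57885717 = 1.5323

Answer: Put price = 1.5323


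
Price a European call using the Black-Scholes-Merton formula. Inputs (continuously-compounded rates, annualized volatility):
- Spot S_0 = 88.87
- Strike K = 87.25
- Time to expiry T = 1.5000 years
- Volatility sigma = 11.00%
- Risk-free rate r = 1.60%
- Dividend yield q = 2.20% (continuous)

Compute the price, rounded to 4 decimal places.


Answer: Price = 5.0096

Derivation:
d1 = (ln(S/K) + (r - q + 0.5*sigma^2) * T) / (sigma * sqrt(T)) = 0.13711254
d2 = d1 - sigma * sqrt(T) = 0.00239060
exp(-rT) = 0.97628571; exp(-qT) = 0.96753856
C = S_0 * exp(-qT) * N(d1) - K * exp(-rT) * N(d2)
N(d1) = 0.55452908; N(d2) = 0.50095371
C = 88.8700 * 0.96753856 * 0.55452908 - 87.2500 * 0.97628571 * 0.50095371 = 5.0096


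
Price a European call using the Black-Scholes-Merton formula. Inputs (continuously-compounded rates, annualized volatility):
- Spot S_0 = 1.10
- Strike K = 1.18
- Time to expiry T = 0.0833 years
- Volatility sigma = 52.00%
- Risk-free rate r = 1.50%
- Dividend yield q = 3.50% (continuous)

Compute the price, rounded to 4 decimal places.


d1 = (ln(S/K) + (r - q + 0.5*sigma^2) * T) / (sigma * sqrt(T)) = -0.40383580
d2 = d1 - sigma * sqrt(T) = -0.55391684
exp(-rT) = 0.99875128; exp(-qT) = 0.99708875
C = S_0 * exp(-qT) * N(d1) - K * exp(-rT) * N(d2)
N(d1) = 0.34316673; N(d2) = 0.28981788
C = 1.1000 * 0.99708875 * 0.34316673 - 1.1800 * 0.99875128 * 0.28981788 = 0.0348

Answer: Price = 0.0348


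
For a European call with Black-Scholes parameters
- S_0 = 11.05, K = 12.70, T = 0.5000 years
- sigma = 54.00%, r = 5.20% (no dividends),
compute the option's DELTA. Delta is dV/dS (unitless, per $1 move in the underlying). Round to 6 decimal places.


Answer: Delta = 0.458002

Derivation:
d1 = -0.1054677669; d2 = -0.4873054287
phi(d1) = 0.3967296320; exp(-qT) = 1.0000000000; exp(-rT) = 0.9743350896
N(d1) = 0.4580023228
Delta = exp(-qT) * N(d1) = 1.0000000000 * 0.4580023228 = 0.458002


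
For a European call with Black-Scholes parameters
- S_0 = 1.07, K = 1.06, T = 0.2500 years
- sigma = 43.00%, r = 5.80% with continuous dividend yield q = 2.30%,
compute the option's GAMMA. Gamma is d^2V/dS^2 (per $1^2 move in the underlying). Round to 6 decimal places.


Answer: Gamma = 1.692764

Derivation:
d1 = 0.1918708853; d2 = -0.0231291147
phi(d1) = 0.3916660359; exp(-qT) = 0.9942664996; exp(-rT) = 0.9856046187
Gamma = exp(-qT) * phi(d1) / (S * sigma * sqrt(T)) = 0.9942664996 * 0.3916660359 / (1.0700 * 0.4300 * 0.5000000000) = 1.692764


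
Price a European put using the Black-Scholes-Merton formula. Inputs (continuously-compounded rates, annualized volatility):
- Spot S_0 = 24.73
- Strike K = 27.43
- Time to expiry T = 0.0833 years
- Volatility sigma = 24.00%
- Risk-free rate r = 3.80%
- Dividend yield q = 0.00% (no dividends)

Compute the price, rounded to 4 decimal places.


Answer: Price = 2.6724

Derivation:
d1 = (ln(S/K) + (r - q + 0.5*sigma^2) * T) / (sigma * sqrt(T)) = -1.41559647
d2 = d1 - sigma * sqrt(T) = -1.48486465
exp(-rT) = 0.99683960; exp(-qT) = 1.00000000
P = K * exp(-rT) * N(-d2) - S_0 * exp(-qT) * N(-d1)
N(-d1) = 0.92155316; N(-d2) = 0.93121016
P = 27.4300 * 0.99683960 * 0.93121016 - 24.7300 * 1.00000000 * 0.92155316 = 2.6724


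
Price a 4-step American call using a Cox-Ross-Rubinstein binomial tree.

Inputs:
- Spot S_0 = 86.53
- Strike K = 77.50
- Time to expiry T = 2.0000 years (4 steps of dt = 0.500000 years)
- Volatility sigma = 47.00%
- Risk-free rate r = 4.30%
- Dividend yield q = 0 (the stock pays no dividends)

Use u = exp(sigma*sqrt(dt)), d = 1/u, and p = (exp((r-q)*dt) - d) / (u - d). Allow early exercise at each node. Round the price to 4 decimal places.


dt = T/N = 0.500000
u = exp(sigma*sqrt(dt)) = 1.394227; d = 1/u = 0.717243
p = (exp((r-q)*dt) - d) / (u - d) = 0.449774
Discount per step: exp(-r*dt) = 0.978729
Stock lattice S(k, i) with i counting down-moves:
  k=0: S(0,0) = 86.5300
  k=1: S(1,0) = 120.6425; S(1,1) = 62.0631
  k=2: S(2,0) = 168.2030; S(2,1) = 86.5300; S(2,2) = 44.5143
  k=3: S(3,0) = 234.5132; S(3,1) = 120.6425; S(3,2) = 62.0631; S(3,3) = 31.9276
  k=4: S(4,0) = 326.9646; S(4,1) = 168.2030; S(4,2) = 86.5300; S(4,3) = 44.5143; S(4,4) = 22.8999
Terminal payoffs V(N, i) = max(S_T - K, 0):
  V(4,0) = 249.464605; V(4,1) = 90.702994; V(4,2) = 9.030000; V(4,3) = 0.000000; V(4,4) = 0.000000
Backward induction: V(k, i) = exp(-r*dt) * [p * V(k+1, i) + (1-p) * V(k+1, i+1)]; then take max(V_cont, immediate exercise) for American.
  V(3,0) = exp(-r*dt) * [p*249.464605 + (1-p)*90.702994] = 158.661633; exercise = 157.013167; V(3,0) = max -> 158.661633
  V(3,1) = exp(-r*dt) * [p*90.702994 + (1-p)*9.030000] = 44.790934; exercise = 43.142468; V(3,1) = max -> 44.790934
  V(3,2) = exp(-r*dt) * [p*9.030000 + (1-p)*0.000000] = 3.975067; exercise = 0.000000; V(3,2) = max -> 3.975067
  V(3,3) = exp(-r*dt) * [p*0.000000 + (1-p)*0.000000] = 0.000000; exercise = 0.000000; V(3,3) = max -> 0.000000
  V(2,0) = exp(-r*dt) * [p*158.661633 + (1-p)*44.790934] = 93.964861; exercise = 90.702994; V(2,0) = max -> 93.964861
  V(2,1) = exp(-r*dt) * [p*44.790934 + (1-p)*3.975067] = 21.857937; exercise = 9.030000; V(2,1) = max -> 21.857937
  V(2,2) = exp(-r*dt) * [p*3.975067 + (1-p)*0.000000] = 1.749852; exercise = 0.000000; V(2,2) = max -> 1.749852
  V(1,0) = exp(-r*dt) * [p*93.964861 + (1-p)*21.857937] = 53.134965; exercise = 43.142468; V(1,0) = max -> 53.134965
  V(1,1) = exp(-r*dt) * [p*21.857937 + (1-p)*1.749852] = 10.564347; exercise = 0.000000; V(1,1) = max -> 10.564347
  V(0,0) = exp(-r*dt) * [p*53.134965 + (1-p)*10.564347] = 29.079513; exercise = 9.030000; V(0,0) = max -> 29.079513

Answer: Price = V(0,0) = 29.0795


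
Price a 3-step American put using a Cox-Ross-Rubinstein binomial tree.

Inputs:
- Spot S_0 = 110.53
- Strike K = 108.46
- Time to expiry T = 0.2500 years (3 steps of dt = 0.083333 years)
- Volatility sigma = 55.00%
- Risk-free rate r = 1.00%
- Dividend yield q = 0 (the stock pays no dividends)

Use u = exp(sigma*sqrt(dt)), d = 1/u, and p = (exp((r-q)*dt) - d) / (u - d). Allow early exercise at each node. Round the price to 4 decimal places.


Answer: Price = V(0,0) = 11.8319

Derivation:
dt = T/N = 0.083333
u = exp(sigma*sqrt(dt)) = 1.172070; d = 1/u = 0.853191
p = (exp((r-q)*dt) - d) / (u - d) = 0.463005
Discount per step: exp(-r*dt) = 0.999167
Stock lattice S(k, i) with i counting down-moves:
  k=0: S(0,0) = 110.5300
  k=1: S(1,0) = 129.5489; S(1,1) = 94.3032
  k=2: S(2,0) = 151.8403; S(2,1) = 110.5300; S(2,2) = 80.4587
  k=3: S(3,0) = 177.9675; S(3,1) = 129.5489; S(3,2) = 94.3032; S(3,3) = 68.6467
Terminal payoffs V(N, i) = max(K - S_T, 0):
  V(3,0) = 0.000000; V(3,1) = 0.000000; V(3,2) = 14.156750; V(3,3) = 39.813304
Backward induction: V(k, i) = exp(-r*dt) * [p * V(k+1, i) + (1-p) * V(k+1, i+1)]; then take max(V_cont, immediate exercise) for American.
  V(2,0) = exp(-r*dt) * [p*0.000000 + (1-p)*0.000000] = 0.000000; exercise = 0.000000; V(2,0) = max -> 0.000000
  V(2,1) = exp(-r*dt) * [p*0.000000 + (1-p)*14.156750] = 7.595775; exercise = 0.000000; V(2,1) = max -> 7.595775
  V(2,2) = exp(-r*dt) * [p*14.156750 + (1-p)*39.813304] = 27.910929; exercise = 28.001274; V(2,2) = max -> 28.001274
  V(1,0) = exp(-r*dt) * [p*0.000000 + (1-p)*7.595775] = 4.075497; exercise = 0.000000; V(1,0) = max -> 4.075497
  V(1,1) = exp(-r*dt) * [p*7.595775 + (1-p)*28.001274] = 18.537976; exercise = 14.156750; V(1,1) = max -> 18.537976
  V(0,0) = exp(-r*dt) * [p*4.075497 + (1-p)*18.537976] = 11.831916; exercise = 0.000000; V(0,0) = max -> 11.831916


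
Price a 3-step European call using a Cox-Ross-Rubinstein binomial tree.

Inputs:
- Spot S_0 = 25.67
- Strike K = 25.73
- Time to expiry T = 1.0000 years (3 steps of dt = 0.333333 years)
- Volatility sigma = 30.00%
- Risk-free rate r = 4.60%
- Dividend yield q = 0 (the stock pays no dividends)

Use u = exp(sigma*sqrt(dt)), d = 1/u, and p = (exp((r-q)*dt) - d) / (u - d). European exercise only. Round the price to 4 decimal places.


dt = T/N = 0.333333
u = exp(sigma*sqrt(dt)) = 1.189110; d = 1/u = 0.840965
p = (exp((r-q)*dt) - d) / (u - d) = 0.501189
Discount per step: exp(-r*dt) = 0.984784
Stock lattice S(k, i) with i counting down-moves:
  k=0: S(0,0) = 25.6700
  k=1: S(1,0) = 30.5245; S(1,1) = 21.5876
  k=2: S(2,0) = 36.2969; S(2,1) = 25.6700; S(2,2) = 18.1544
  k=3: S(3,0) = 43.1610; S(3,1) = 30.5245; S(3,2) = 21.5876; S(3,3) = 15.2672
Terminal payoffs V(N, i) = max(S_T - K, 0):
  V(3,0) = 17.431040; V(3,1) = 4.794452; V(3,2) = 0.000000; V(3,3) = 0.000000
Backward induction: V(k, i) = exp(-r*dt) * [p * V(k+1, i) + (1-p) * V(k+1, i+1)].
  V(2,0) = exp(-r*dt) * [p*17.431040 + (1-p)*4.794452] = 10.958447
  V(2,1) = exp(-r*dt) * [p*4.794452 + (1-p)*0.000000] = 2.366363
  V(2,2) = exp(-r*dt) * [p*0.000000 + (1-p)*0.000000] = 0.000000
  V(1,0) = exp(-r*dt) * [p*10.958447 + (1-p)*2.366363] = 6.571088
  V(1,1) = exp(-r*dt) * [p*2.366363 + (1-p)*0.000000] = 1.167949
  V(0,0) = exp(-r*dt) * [p*6.571088 + (1-p)*1.167949] = 3.816965

Answer: Price = V(0,0) = 3.8170


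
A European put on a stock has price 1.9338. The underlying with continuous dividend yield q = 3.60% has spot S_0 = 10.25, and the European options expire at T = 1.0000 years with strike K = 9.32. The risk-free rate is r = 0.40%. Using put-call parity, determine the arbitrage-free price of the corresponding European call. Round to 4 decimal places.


Put-call parity: C - P = S_0 * exp(-qT) - K * exp(-rT).
S_0 * exp(-qT) = 10.2500 * 0.96464029 = 9.88756301
K * exp(-rT) = 9.3200 * 0.99600799 = 9.28279446
C = P + S*exp(-qT) - K*exp(-rT)
C = 1.9338 + 9.88756301 - 9.28279446 = 2.5386

Answer: Call price = 2.5386


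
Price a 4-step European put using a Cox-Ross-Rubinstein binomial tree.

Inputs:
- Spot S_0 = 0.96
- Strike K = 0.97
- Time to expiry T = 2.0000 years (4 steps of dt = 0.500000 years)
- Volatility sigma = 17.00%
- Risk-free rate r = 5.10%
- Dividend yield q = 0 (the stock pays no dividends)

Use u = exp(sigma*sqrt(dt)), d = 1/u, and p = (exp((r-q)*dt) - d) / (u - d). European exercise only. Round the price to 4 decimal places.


Answer: Price = V(0,0) = 0.0480

Derivation:
dt = T/N = 0.500000
u = exp(sigma*sqrt(dt)) = 1.127732; d = 1/u = 0.886736
p = (exp((r-q)*dt) - d) / (u - d) = 0.577156
Discount per step: exp(-r*dt) = 0.974822
Stock lattice S(k, i) with i counting down-moves:
  k=0: S(0,0) = 0.9600
  k=1: S(1,0) = 1.0826; S(1,1) = 0.8513
  k=2: S(2,0) = 1.2209; S(2,1) = 0.9600; S(2,2) = 0.7548
  k=3: S(3,0) = 1.3769; S(3,1) = 1.0826; S(3,2) = 0.8513; S(3,3) = 0.6694
  k=4: S(4,0) = 1.5527; S(4,1) = 1.2209; S(4,2) = 0.9600; S(4,3) = 0.7548; S(4,4) = 0.5935
Terminal payoffs V(N, i) = max(K - S_T, 0):
  V(4,0) = 0.000000; V(4,1) = 0.000000; V(4,2) = 0.010000; V(4,3) = 0.215152; V(4,4) = 0.376462
Backward induction: V(k, i) = exp(-r*dt) * [p * V(k+1, i) + (1-p) * V(k+1, i+1)].
  V(3,0) = exp(-r*dt) * [p*0.000000 + (1-p)*0.000000] = 0.000000
  V(3,1) = exp(-r*dt) * [p*0.000000 + (1-p)*0.010000] = 0.004122
  V(3,2) = exp(-r*dt) * [p*0.010000 + (1-p)*0.215152] = 0.094311
  V(3,3) = exp(-r*dt) * [p*0.215152 + (1-p)*0.376462] = 0.276227
  V(2,0) = exp(-r*dt) * [p*0.000000 + (1-p)*0.004122] = 0.001699
  V(2,1) = exp(-r*dt) * [p*0.004122 + (1-p)*0.094311] = 0.041194
  V(2,2) = exp(-r*dt) * [p*0.094311 + (1-p)*0.276227] = 0.166922
  V(1,0) = exp(-r*dt) * [p*0.001699 + (1-p)*0.041194] = 0.017936
  V(1,1) = exp(-r*dt) * [p*0.041194 + (1-p)*0.166922] = 0.091982
  V(0,0) = exp(-r*dt) * [p*0.017936 + (1-p)*0.091982] = 0.048006


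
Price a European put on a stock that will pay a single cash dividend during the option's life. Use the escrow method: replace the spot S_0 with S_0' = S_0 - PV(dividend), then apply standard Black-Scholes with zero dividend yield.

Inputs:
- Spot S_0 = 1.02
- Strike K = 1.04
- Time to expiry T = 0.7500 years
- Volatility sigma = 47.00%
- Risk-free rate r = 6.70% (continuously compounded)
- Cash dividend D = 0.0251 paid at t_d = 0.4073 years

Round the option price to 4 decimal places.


Answer: Price = 0.1568

Derivation:
PV(D) = D * exp(-r * t_d) = 0.0251 * 0.97307988 = 0.02442431
S_0' = S_0 - PV(D) = 1.0200 - 0.02442431 = 0.99557569
d1 = (ln(S_0'/K) + (r + sigma^2/2)*T) / (sigma*sqrt(T)) = 0.21971904
d2 = d1 - sigma*sqrt(T) = -0.18731290
exp(-rT) = 0.95099165
N(-d1) = 0.41304499; N(-d2) = 0.57429235
P = K * exp(-rT) * N(-d2) - S_0' * N(-d1) = 1.0400 * 0.95099165 * 0.57429235 - 0.99557569 * 0.41304499 = 0.1568


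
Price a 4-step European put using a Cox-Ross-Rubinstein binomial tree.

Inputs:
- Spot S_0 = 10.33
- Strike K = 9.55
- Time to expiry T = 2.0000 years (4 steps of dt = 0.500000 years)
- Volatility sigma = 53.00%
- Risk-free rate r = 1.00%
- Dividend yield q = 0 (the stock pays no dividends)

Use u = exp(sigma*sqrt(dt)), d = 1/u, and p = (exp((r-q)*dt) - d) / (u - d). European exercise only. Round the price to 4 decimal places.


dt = T/N = 0.500000
u = exp(sigma*sqrt(dt)) = 1.454652; d = 1/u = 0.687450
p = (exp((r-q)*dt) - d) / (u - d) = 0.413923
Discount per step: exp(-r*dt) = 0.995012
Stock lattice S(k, i) with i counting down-moves:
  k=0: S(0,0) = 10.3300
  k=1: S(1,0) = 15.0266; S(1,1) = 7.1014
  k=2: S(2,0) = 21.8584; S(2,1) = 10.3300; S(2,2) = 4.8818
  k=3: S(3,0) = 31.7964; S(3,1) = 15.0266; S(3,2) = 7.1014; S(3,3) = 3.3560
  k=4: S(4,0) = 46.2526; S(4,1) = 21.8584; S(4,2) = 10.3300; S(4,3) = 4.8818; S(4,4) = 2.3071
Terminal payoffs V(N, i) = max(K - S_T, 0):
  V(4,0) = 0.000000; V(4,1) = 0.000000; V(4,2) = 0.000000; V(4,3) = 4.668175; V(4,4) = 7.242912
Backward induction: V(k, i) = exp(-r*dt) * [p * V(k+1, i) + (1-p) * V(k+1, i+1)].
  V(3,0) = exp(-r*dt) * [p*0.000000 + (1-p)*0.000000] = 0.000000
  V(3,1) = exp(-r*dt) * [p*0.000000 + (1-p)*0.000000] = 0.000000
  V(3,2) = exp(-r*dt) * [p*0.000000 + (1-p)*4.668175] = 2.722263
  V(3,3) = exp(-r*dt) * [p*4.668175 + (1-p)*7.242912] = 6.146360
  V(2,0) = exp(-r*dt) * [p*0.000000 + (1-p)*0.000000] = 0.000000
  V(2,1) = exp(-r*dt) * [p*0.000000 + (1-p)*2.722263] = 1.587498
  V(2,2) = exp(-r*dt) * [p*2.722263 + (1-p)*6.146360] = 4.705461
  V(1,0) = exp(-r*dt) * [p*0.000000 + (1-p)*1.587498] = 0.925755
  V(1,1) = exp(-r*dt) * [p*1.587498 + (1-p)*4.705461] = 3.397832
  V(0,0) = exp(-r*dt) * [p*0.925755 + (1-p)*3.397832] = 2.362738

Answer: Price = V(0,0) = 2.3627


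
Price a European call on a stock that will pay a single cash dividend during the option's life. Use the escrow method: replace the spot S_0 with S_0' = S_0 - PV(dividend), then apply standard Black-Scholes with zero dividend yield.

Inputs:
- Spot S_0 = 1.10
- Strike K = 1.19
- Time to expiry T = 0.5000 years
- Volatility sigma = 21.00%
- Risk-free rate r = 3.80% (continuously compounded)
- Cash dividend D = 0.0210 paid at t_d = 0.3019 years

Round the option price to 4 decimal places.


PV(D) = D * exp(-r * t_d) = 0.0210 * 0.98859335 = 0.02076046
S_0' = S_0 - PV(D) = 1.1000 - 0.02076046 = 1.07923954
d1 = (ln(S_0'/K) + (r + sigma^2/2)*T) / (sigma*sqrt(T)) = -0.45572456
d2 = d1 - sigma*sqrt(T) = -0.60421698
exp(-rT) = 0.98117936
N(d1) = 0.32429403; N(d2) = 0.27284970
C = S_0' * N(d1) - K * exp(-rT) * N(d2) = 1.07923954 * 0.32429403 - 1.1900 * 0.98117936 * 0.27284970 = 0.0314

Answer: Price = 0.0314


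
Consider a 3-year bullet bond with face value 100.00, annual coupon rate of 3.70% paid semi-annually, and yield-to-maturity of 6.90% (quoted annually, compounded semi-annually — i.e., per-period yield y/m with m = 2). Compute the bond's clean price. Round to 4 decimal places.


Coupon per period c = face * coupon_rate / m = 1.850000
Periods per year m = 2; per-period yield y/m = 0.034500
Number of cashflows N = 6
Cashflows (t years, CF_t, discount factor 1/(1+y/m)^(m*t), PV):
  t = 0.5000: CF_t = 1.850000, DF = 0.966651, PV = 1.788304
  t = 1.0000: CF_t = 1.850000, DF = 0.934413, PV = 1.728665
  t = 1.5000: CF_t = 1.850000, DF = 0.903251, PV = 1.671015
  t = 2.0000: CF_t = 1.850000, DF = 0.873128, PV = 1.615287
  t = 2.5000: CF_t = 1.850000, DF = 0.844010, PV = 1.561418
  t = 3.0000: CF_t = 101.850000, DF = 0.815863, PV = 83.095607
Price P = sum_t PV_t = 91.460295

Answer: Price = 91.4603


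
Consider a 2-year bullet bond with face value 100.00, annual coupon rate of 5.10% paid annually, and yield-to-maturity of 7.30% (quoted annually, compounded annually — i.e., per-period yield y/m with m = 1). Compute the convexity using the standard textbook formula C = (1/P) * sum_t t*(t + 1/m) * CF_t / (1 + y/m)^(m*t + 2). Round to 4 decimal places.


Coupon per period c = face * coupon_rate / m = 5.100000
Periods per year m = 1; per-period yield y/m = 0.073000
Number of cashflows N = 2
Cashflows (t years, CF_t, discount factor 1/(1+y/m)^(m*t), PV):
  t = 1.0000: CF_t = 5.100000, DF = 0.931966, PV = 4.753029
  t = 2.0000: CF_t = 105.100000, DF = 0.868561, PV = 91.285810
Price P = sum_t PV_t = 96.038839
Convexity numerator sum_t t*(t + 1/m) * CF_t / (1+y/m)^(m*t + 2):
  t = 1.0000: term = 8.256595
  t = 2.0000: term = 475.724018
Convexity = (1/P) * sum = 483.980614 / 96.038839 = 5.039426

Answer: Convexity = 5.0394


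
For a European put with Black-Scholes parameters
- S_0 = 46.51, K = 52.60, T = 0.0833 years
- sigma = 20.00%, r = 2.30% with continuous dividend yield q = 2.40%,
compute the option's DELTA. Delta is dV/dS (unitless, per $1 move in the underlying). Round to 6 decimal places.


d1 = -2.1042750562; d2 = -2.1619985349
phi(d1) = 0.0435900969; exp(-qT) = 0.9980027971; exp(-rT) = 0.9980859342
N(-d1) = 0.9823227697
Delta = -exp(-qT) * N(-d1) = -0.9980027971 * 0.9823227697 = -0.980361

Answer: Delta = -0.980361


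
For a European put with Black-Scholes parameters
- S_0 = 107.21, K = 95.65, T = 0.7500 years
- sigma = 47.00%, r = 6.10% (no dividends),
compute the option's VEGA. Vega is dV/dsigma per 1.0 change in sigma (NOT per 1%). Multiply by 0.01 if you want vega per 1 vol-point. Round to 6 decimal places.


Answer: Vega = 31.008759

Derivation:
d1 = 0.5962218398; d2 = 0.1891899000
phi(d1) = 0.3339784616; exp(-qT) = 1.0000000000; exp(-rT) = 0.9552807525
Vega = S * exp(-qT) * phi(d1) * sqrt(T) = 107.2100 * 1.0000000000 * 0.3339784616 * 0.8660254038 = 31.008759


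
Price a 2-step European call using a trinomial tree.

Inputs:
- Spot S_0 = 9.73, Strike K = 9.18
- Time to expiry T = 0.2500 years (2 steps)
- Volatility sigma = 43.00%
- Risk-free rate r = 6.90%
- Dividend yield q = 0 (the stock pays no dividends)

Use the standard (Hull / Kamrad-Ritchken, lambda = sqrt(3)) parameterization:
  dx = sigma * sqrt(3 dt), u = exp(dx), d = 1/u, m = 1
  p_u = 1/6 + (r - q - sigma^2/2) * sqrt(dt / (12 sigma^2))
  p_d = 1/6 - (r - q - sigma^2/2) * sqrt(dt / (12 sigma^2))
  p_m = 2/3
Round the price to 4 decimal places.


dt = T/N = 0.125000; dx = sigma*sqrt(3*dt) = 0.263320
u = exp(dx) = 1.301243; d = 1/u = 0.768496
p_u = 0.161101, p_m = 0.666667, p_d = 0.172233
Discount per step: exp(-r*dt) = 0.991412
Stock lattice S(k, j) with j the centered position index:
  k=0: S(0,+0) = 9.7300
  k=1: S(1,-1) = 7.4775; S(1,+0) = 9.7300; S(1,+1) = 12.6611
  k=2: S(2,-2) = 5.7464; S(2,-1) = 7.4775; S(2,+0) = 9.7300; S(2,+1) = 12.6611; S(2,+2) = 16.4752
Terminal payoffs V(N, j) = max(S_T - K, 0):
  V(2,-2) = 0.000000; V(2,-1) = 0.000000; V(2,+0) = 0.550000; V(2,+1) = 3.481097; V(2,+2) = 7.295167
Backward induction: V(k, j) = exp(-r*dt) * [p_u * V(k+1, j+1) + p_m * V(k+1, j) + p_d * V(k+1, j-1)]
  V(1,-1) = exp(-r*dt) * [p_u*0.550000 + p_m*0.000000 + p_d*0.000000] = 0.087844
  V(1,+0) = exp(-r*dt) * [p_u*3.481097 + p_m*0.550000 + p_d*0.000000] = 0.919509
  V(1,+1) = exp(-r*dt) * [p_u*7.295167 + p_m*3.481097 + p_d*0.550000] = 3.559879
  V(0,+0) = exp(-r*dt) * [p_u*3.559879 + p_m*0.919509 + p_d*0.087844] = 1.191315

Answer: Price = V(0,0) = 1.1913


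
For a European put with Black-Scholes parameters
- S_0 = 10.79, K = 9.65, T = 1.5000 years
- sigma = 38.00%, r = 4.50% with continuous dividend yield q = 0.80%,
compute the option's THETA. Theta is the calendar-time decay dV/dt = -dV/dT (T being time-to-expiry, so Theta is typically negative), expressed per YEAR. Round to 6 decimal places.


d1 = 0.5918780791; d2 = 0.1264750280
phi(d1) = 0.3348413761; exp(-qT) = 0.9880717129; exp(-rT) = 0.9347277206
Theta = -S*exp(-qT)*phi(d1)*sigma/(2*sqrt(T)) + r*K*exp(-rT)*N(-d2) - q*S*exp(-qT)*N(-d1)
N(-d1) = 0.2769661169; N(-d2) = 0.4496779575; sqrt(T) = 1.2247448714
Term 1 = -10.7900 * 0.9880717129 * 0.3348413761 * 0.3800 / (2 * 1.2247448714) = -0.5538051632
Term 2 = 0.0450 * 9.6500 * 0.9347277206 * 0.4496779575 = 0.1825267619
Term 3 = -0.0080 * 10.7900 * 0.9880717129 * 0.2769661169 = -0.0236225371
Theta = -0.5538051632 + (0.1825267619) + (-0.0236225371) = -0.394901

Answer: Theta = -0.394901


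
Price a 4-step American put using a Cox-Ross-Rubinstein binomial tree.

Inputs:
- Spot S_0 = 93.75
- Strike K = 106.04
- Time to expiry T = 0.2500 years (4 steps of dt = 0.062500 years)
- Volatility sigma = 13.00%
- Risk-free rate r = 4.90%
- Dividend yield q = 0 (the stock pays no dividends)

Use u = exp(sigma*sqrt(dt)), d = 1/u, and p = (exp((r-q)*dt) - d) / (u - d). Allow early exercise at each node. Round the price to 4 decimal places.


Answer: Price = V(0,0) = 12.2900

Derivation:
dt = T/N = 0.062500
u = exp(sigma*sqrt(dt)) = 1.033034; d = 1/u = 0.968022
p = (exp((r-q)*dt) - d) / (u - d) = 0.539055
Discount per step: exp(-r*dt) = 0.996942
Stock lattice S(k, i) with i counting down-moves:
  k=0: S(0,0) = 93.7500
  k=1: S(1,0) = 96.8469; S(1,1) = 90.7521
  k=2: S(2,0) = 100.0462; S(2,1) = 93.7500; S(2,2) = 87.8501
  k=3: S(3,0) = 103.3511; S(3,1) = 96.8469; S(3,2) = 90.7521; S(3,3) = 85.0408
  k=4: S(4,0) = 106.7652; S(4,1) = 100.0462; S(4,2) = 93.7500; S(4,3) = 87.8501; S(4,4) = 82.3214
Terminal payoffs V(N, i) = max(K - S_T, 0):
  V(4,0) = 0.000000; V(4,1) = 5.993841; V(4,2) = 12.290000; V(4,3) = 18.189925; V(4,4) = 23.718553
Backward induction: V(k, i) = exp(-r*dt) * [p * V(k+1, i) + (1-p) * V(k+1, i+1)]; then take max(V_cont, immediate exercise) for American.
  V(3,0) = exp(-r*dt) * [p*0.000000 + (1-p)*5.993841] = 2.754383; exercise = 2.688927; V(3,0) = max -> 2.754383
  V(3,1) = exp(-r*dt) * [p*5.993841 + (1-p)*12.290000] = 8.868822; exercise = 9.193073; V(3,1) = max -> 9.193073
  V(3,2) = exp(-r*dt) * [p*12.290000 + (1-p)*18.189925] = 14.963645; exercise = 15.287895; V(3,2) = max -> 15.287895
  V(3,3) = exp(-r*dt) * [p*18.189925 + (1-p)*23.718553] = 20.674905; exercise = 20.999155; V(3,3) = max -> 20.999155
  V(2,0) = exp(-r*dt) * [p*2.754383 + (1-p)*9.193073] = 5.704767; exercise = 5.993841; V(2,0) = max -> 5.993841
  V(2,1) = exp(-r*dt) * [p*9.193073 + (1-p)*15.287895] = 11.965749; exercise = 12.290000; V(2,1) = max -> 12.290000
  V(2,2) = exp(-r*dt) * [p*15.287895 + (1-p)*20.999155] = 17.865675; exercise = 18.189925; V(2,2) = max -> 18.189925
  V(1,0) = exp(-r*dt) * [p*5.993841 + (1-p)*12.290000] = 8.868822; exercise = 9.193073; V(1,0) = max -> 9.193073
  V(1,1) = exp(-r*dt) * [p*12.290000 + (1-p)*18.189925] = 14.963645; exercise = 15.287895; V(1,1) = max -> 15.287895
  V(0,0) = exp(-r*dt) * [p*9.193073 + (1-p)*15.287895] = 11.965749; exercise = 12.290000; V(0,0) = max -> 12.290000


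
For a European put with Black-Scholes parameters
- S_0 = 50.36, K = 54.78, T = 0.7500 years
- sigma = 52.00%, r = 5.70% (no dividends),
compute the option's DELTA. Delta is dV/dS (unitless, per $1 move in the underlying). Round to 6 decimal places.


Answer: Delta = -0.446985

Derivation:
d1 = 0.1332836309; d2 = -0.3170495791
phi(d1) = 0.3954144608; exp(-qT) = 1.0000000000; exp(-rT) = 0.9581508979
N(-d1) = 0.4469845364
Delta = -exp(-qT) * N(-d1) = -1.0000000000 * 0.4469845364 = -0.446985


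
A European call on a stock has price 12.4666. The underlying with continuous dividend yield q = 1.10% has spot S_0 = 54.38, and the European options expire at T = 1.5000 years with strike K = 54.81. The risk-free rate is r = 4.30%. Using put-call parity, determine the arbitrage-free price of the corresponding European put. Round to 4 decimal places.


Answer: Put price = 10.3629

Derivation:
Put-call parity: C - P = S_0 * exp(-qT) - K * exp(-rT).
S_0 * exp(-qT) = 54.3800 * 0.98363538 = 53.49009193
K * exp(-rT) = 54.8100 * 0.93753611 = 51.38635442
P = C - S*exp(-qT) + K*exp(-rT)
P = 12.4666 - 53.49009193 + 51.38635442 = 10.3629
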